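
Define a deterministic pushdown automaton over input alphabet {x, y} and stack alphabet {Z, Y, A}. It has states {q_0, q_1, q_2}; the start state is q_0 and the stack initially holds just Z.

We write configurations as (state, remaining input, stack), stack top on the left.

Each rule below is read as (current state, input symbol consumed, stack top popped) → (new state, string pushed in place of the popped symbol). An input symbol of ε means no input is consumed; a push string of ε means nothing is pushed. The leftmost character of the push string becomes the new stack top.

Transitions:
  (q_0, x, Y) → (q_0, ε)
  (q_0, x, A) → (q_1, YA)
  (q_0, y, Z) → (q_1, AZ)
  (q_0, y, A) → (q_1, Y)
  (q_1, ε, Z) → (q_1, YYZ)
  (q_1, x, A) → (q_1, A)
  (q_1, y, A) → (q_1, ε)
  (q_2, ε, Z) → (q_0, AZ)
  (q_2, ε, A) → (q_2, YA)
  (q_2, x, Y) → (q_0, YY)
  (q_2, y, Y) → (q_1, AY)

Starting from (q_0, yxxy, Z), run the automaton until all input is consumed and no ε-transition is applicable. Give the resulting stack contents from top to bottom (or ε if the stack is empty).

(q_0, yxxy, Z)
  read y, top Z: go to q_1, push AZ → (q_1, xxy, AZ)
  read x, top A: go to q_1, push A → (q_1, xy, AZ)
  read x, top A: go to q_1, push A → (q_1, y, AZ)
  read y, top A: go to q_1, push ε → (q_1, ε, Z)
  ε-move, top Z: go to q_1, push YYZ → (q_1, ε, YYZ)
All input consumed in state q_1 with stack YYZ.

YYZ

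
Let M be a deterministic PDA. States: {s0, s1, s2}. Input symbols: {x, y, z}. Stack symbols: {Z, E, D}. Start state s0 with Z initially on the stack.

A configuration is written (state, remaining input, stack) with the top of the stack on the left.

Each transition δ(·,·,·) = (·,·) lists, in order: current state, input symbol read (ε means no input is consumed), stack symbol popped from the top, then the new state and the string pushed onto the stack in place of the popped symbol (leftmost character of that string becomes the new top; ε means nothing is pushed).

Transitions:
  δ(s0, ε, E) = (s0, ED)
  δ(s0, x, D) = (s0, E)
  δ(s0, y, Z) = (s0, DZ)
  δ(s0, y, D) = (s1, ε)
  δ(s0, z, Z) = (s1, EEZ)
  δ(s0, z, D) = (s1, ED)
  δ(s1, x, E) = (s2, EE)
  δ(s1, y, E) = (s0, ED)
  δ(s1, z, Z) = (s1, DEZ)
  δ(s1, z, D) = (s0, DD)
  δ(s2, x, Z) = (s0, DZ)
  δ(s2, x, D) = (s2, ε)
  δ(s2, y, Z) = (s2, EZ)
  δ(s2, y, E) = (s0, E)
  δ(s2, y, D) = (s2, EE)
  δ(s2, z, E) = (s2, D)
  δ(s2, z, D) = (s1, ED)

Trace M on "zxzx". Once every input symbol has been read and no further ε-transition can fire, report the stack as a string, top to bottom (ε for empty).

(s0, zxzx, Z)
  read z, top Z: go to s1, push EEZ → (s1, xzx, EEZ)
  read x, top E: go to s2, push EE → (s2, zx, EEEZ)
  read z, top E: go to s2, push D → (s2, x, DEEZ)
  read x, top D: go to s2, push ε → (s2, ε, EEZ)
All input consumed in state s2 with stack EEZ.

EEZ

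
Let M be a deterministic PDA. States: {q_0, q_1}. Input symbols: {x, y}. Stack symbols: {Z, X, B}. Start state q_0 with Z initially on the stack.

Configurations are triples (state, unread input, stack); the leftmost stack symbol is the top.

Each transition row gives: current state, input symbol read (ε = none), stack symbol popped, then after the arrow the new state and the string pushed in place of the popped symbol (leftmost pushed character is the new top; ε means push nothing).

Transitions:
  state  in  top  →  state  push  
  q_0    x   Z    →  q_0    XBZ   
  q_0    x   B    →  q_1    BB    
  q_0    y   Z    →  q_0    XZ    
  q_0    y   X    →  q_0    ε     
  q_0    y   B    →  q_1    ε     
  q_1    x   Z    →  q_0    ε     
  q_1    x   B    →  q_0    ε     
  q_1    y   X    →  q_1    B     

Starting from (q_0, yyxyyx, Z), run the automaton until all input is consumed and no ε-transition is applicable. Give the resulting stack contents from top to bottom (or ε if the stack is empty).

ε

(q_0, yyxyyx, Z) ⊢ (q_0, yxyyx, XZ) ⊢ (q_0, xyyx, Z) ⊢ (q_0, yyx, XBZ) ⊢ (q_0, yx, BZ) ⊢ (q_1, x, Z) ⊢ (q_0, ε, ε)
All input consumed in state q_0 with stack ε.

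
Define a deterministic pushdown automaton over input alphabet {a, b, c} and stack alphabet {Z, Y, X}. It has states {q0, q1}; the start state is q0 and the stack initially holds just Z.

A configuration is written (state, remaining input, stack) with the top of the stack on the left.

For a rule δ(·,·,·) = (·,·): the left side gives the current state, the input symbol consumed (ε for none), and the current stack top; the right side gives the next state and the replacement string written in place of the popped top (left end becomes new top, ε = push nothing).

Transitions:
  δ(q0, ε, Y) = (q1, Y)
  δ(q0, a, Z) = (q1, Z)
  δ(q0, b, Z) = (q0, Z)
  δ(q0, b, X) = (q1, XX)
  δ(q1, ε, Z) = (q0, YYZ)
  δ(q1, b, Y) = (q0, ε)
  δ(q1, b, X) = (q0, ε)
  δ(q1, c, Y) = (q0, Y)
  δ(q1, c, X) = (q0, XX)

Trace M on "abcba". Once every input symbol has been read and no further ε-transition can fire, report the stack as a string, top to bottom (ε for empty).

YYZ

(q0, abcba, Z)
  read a, top Z: go to q1, push Z → (q1, bcba, Z)
  ε-move, top Z: go to q0, push YYZ → (q0, bcba, YYZ)
  ε-move, top Y: go to q1, push Y → (q1, bcba, YYZ)
  read b, top Y: go to q0, push ε → (q0, cba, YZ)
  ε-move, top Y: go to q1, push Y → (q1, cba, YZ)
  read c, top Y: go to q0, push Y → (q0, ba, YZ)
  ε-move, top Y: go to q1, push Y → (q1, ba, YZ)
  read b, top Y: go to q0, push ε → (q0, a, Z)
  read a, top Z: go to q1, push Z → (q1, ε, Z)
  ε-move, top Z: go to q0, push YYZ → (q0, ε, YYZ)
  ε-move, top Y: go to q1, push Y → (q1, ε, YYZ)
All input consumed in state q1 with stack YYZ.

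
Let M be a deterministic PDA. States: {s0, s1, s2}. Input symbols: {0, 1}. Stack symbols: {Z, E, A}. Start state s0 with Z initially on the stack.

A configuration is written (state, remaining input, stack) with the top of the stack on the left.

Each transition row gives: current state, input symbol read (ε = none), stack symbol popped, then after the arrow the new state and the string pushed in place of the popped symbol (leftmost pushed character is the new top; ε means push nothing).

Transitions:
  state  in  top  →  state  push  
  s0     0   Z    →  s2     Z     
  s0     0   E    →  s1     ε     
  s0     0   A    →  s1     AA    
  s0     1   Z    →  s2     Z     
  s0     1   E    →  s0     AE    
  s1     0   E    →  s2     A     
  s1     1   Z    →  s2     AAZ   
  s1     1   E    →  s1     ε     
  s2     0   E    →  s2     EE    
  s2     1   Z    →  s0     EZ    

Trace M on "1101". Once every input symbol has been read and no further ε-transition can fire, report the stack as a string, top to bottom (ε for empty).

(s0, 1101, Z)
  read 1, top Z: go to s2, push Z → (s2, 101, Z)
  read 1, top Z: go to s0, push EZ → (s0, 01, EZ)
  read 0, top E: go to s1, push ε → (s1, 1, Z)
  read 1, top Z: go to s2, push AAZ → (s2, ε, AAZ)
All input consumed in state s2 with stack AAZ.

AAZ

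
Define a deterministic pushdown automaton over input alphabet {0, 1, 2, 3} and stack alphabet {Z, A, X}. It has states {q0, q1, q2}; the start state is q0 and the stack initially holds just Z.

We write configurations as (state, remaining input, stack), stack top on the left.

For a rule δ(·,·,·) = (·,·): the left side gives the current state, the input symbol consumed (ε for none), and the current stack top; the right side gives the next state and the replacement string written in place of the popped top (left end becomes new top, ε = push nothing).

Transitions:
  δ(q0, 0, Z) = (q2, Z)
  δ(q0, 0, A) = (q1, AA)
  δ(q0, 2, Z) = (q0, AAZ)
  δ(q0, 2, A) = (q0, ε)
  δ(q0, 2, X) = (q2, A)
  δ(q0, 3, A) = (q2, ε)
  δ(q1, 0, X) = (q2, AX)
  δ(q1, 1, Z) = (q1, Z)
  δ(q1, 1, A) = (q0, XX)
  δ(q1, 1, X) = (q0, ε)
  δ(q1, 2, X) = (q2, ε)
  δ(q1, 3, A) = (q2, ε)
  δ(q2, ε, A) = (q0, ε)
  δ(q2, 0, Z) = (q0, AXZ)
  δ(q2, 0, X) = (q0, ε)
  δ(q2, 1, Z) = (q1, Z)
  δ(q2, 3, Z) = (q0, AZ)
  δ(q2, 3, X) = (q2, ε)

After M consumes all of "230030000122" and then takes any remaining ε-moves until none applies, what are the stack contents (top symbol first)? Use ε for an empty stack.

AXZ

(q0, 230030000122, Z)
  read 2, top Z: go to q0, push AAZ → (q0, 30030000122, AAZ)
  read 3, top A: go to q2, push ε → (q2, 0030000122, AZ)
  ε-move, top A: go to q0, push ε → (q0, 0030000122, Z)
  read 0, top Z: go to q2, push Z → (q2, 030000122, Z)
  read 0, top Z: go to q0, push AXZ → (q0, 30000122, AXZ)
  read 3, top A: go to q2, push ε → (q2, 0000122, XZ)
  read 0, top X: go to q0, push ε → (q0, 000122, Z)
  read 0, top Z: go to q2, push Z → (q2, 00122, Z)
  read 0, top Z: go to q0, push AXZ → (q0, 0122, AXZ)
  read 0, top A: go to q1, push AA → (q1, 122, AAXZ)
  read 1, top A: go to q0, push XX → (q0, 22, XXAXZ)
  read 2, top X: go to q2, push A → (q2, 2, AXAXZ)
  ε-move, top A: go to q0, push ε → (q0, 2, XAXZ)
  read 2, top X: go to q2, push A → (q2, ε, AAXZ)
  ε-move, top A: go to q0, push ε → (q0, ε, AXZ)
All input consumed in state q0 with stack AXZ.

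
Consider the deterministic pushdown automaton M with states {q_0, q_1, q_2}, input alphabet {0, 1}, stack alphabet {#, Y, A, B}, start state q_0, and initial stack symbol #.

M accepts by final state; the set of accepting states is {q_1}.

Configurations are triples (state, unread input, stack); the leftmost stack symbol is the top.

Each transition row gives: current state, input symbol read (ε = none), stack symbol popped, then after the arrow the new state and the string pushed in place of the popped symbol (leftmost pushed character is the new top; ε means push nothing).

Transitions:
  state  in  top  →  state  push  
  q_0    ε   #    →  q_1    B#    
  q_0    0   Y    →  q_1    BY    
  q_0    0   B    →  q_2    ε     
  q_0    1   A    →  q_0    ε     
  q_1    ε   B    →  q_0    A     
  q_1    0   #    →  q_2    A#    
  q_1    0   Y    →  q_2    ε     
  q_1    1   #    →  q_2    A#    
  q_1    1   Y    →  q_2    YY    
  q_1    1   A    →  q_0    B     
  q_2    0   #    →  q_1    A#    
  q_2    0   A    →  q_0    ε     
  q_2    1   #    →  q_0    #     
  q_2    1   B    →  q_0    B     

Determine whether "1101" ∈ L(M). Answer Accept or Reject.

(q_0, 1101, #)
  ε-move, top #: go to q_1, push B# → (q_1, 1101, B#)
  ε-move, top B: go to q_0, push A → (q_0, 1101, A#)
  read 1, top A: go to q_0, push ε → (q_0, 101, #)
  ε-move, top #: go to q_1, push B# → (q_1, 101, B#)
  ε-move, top B: go to q_0, push A → (q_0, 101, A#)
  read 1, top A: go to q_0, push ε → (q_0, 01, #)
  ε-move, top #: go to q_1, push B# → (q_1, 01, B#)
  ε-move, top B: go to q_0, push A → (q_0, 01, A#)
No transition applies at (q_0, 01, A#); input not fully consumed.

Reject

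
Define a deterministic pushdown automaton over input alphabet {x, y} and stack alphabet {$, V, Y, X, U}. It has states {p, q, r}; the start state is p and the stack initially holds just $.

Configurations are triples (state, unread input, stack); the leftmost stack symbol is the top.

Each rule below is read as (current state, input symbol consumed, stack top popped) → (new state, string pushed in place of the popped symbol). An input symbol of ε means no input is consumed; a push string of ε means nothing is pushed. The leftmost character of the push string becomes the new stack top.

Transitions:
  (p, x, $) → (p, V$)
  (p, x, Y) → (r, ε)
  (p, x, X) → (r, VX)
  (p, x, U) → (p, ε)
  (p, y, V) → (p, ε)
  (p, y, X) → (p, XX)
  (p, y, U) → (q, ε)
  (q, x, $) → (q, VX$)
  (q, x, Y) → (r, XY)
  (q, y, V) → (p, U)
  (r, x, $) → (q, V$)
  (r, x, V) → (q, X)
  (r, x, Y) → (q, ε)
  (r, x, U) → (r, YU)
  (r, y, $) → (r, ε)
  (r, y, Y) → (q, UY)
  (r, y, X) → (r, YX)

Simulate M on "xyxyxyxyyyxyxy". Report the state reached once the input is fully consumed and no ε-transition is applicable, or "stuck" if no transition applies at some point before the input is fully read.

(p, xyxyxyxyyyxyxy, $)
  read x, top $: go to p, push V$ → (p, yxyxyxyyyxyxy, V$)
  read y, top V: go to p, push ε → (p, xyxyxyyyxyxy, $)
  read x, top $: go to p, push V$ → (p, yxyxyyyxyxy, V$)
  read y, top V: go to p, push ε → (p, xyxyyyxyxy, $)
  read x, top $: go to p, push V$ → (p, yxyyyxyxy, V$)
  read y, top V: go to p, push ε → (p, xyyyxyxy, $)
  read x, top $: go to p, push V$ → (p, yyyxyxy, V$)
  read y, top V: go to p, push ε → (p, yyxyxy, $)
No transition for (p, y, top $); M blocks with input yyxyxy remaining.

stuck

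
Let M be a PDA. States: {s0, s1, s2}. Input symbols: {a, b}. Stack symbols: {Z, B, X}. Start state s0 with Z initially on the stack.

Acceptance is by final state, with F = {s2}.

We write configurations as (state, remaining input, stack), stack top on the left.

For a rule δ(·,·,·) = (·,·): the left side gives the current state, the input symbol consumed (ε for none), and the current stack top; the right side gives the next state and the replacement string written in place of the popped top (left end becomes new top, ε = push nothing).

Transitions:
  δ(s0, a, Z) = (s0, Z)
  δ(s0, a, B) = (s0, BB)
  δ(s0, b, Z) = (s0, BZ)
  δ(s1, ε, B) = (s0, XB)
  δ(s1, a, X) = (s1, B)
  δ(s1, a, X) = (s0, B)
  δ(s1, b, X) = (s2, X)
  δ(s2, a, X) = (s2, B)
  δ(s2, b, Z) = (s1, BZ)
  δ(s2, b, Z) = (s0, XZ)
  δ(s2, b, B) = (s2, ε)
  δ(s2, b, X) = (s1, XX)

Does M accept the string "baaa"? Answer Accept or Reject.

No computation consumes all input and reaches a final state.

Reject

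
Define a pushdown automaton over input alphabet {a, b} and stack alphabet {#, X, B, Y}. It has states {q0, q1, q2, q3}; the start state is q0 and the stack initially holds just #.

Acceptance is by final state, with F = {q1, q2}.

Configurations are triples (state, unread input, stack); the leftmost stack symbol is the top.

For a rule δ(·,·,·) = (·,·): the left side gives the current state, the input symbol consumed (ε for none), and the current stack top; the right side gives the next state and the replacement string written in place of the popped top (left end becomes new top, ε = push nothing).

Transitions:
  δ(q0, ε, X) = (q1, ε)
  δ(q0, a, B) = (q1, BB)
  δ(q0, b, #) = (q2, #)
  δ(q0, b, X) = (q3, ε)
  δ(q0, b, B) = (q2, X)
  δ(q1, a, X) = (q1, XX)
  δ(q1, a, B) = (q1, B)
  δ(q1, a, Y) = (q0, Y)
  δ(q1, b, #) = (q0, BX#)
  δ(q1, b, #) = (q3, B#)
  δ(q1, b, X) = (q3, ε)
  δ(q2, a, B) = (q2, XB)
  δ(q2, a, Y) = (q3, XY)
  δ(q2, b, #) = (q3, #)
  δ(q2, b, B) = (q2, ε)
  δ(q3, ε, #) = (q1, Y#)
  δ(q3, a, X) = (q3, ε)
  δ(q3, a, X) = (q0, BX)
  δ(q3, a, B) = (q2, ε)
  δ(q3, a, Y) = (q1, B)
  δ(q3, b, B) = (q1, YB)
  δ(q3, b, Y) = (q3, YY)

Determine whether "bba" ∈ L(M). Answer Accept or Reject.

Reject

No computation consumes all input and reaches a final state.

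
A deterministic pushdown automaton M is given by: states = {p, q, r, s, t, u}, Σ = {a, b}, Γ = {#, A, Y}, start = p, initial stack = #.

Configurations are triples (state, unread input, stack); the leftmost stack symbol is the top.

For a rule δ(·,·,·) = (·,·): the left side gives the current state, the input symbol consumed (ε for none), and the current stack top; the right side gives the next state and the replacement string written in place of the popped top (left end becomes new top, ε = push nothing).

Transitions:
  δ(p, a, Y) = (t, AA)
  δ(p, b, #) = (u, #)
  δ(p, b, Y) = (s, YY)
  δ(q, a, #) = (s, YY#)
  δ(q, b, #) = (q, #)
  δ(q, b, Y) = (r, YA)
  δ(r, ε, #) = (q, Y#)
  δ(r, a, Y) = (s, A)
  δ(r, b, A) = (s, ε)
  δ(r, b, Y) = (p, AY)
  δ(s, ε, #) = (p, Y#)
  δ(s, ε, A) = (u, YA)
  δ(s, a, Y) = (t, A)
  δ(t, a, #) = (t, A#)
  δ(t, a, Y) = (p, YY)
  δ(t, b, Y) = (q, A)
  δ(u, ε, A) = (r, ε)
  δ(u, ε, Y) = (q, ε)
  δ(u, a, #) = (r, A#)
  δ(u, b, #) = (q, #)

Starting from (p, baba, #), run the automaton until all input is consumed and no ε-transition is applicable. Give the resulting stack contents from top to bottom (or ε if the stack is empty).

(p, baba, #)
  read b, top #: go to u, push # → (u, aba, #)
  read a, top #: go to r, push A# → (r, ba, A#)
  read b, top A: go to s, push ε → (s, a, #)
  ε-move, top #: go to p, push Y# → (p, a, Y#)
  read a, top Y: go to t, push AA → (t, ε, AA#)
All input consumed in state t with stack AA#.

AA#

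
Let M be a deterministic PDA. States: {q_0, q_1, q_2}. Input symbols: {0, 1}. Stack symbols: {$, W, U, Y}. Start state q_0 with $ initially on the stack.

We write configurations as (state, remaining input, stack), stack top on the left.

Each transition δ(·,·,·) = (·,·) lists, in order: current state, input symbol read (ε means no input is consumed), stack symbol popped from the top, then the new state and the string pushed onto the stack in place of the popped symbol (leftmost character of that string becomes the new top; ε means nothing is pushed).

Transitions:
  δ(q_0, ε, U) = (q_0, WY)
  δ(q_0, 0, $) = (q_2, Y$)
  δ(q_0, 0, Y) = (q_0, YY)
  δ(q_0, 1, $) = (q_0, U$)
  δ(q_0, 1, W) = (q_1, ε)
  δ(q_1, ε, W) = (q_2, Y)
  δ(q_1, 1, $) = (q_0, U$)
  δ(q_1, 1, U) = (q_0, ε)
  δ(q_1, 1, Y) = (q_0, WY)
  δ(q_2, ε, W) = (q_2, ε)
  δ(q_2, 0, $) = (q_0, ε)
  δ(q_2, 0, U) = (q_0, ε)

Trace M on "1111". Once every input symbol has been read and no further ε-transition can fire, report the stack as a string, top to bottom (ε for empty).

Y$

(q_0, 1111, $)
  read 1, top $: go to q_0, push U$ → (q_0, 111, U$)
  ε-move, top U: go to q_0, push WY → (q_0, 111, WY$)
  read 1, top W: go to q_1, push ε → (q_1, 11, Y$)
  read 1, top Y: go to q_0, push WY → (q_0, 1, WY$)
  read 1, top W: go to q_1, push ε → (q_1, ε, Y$)
All input consumed in state q_1 with stack Y$.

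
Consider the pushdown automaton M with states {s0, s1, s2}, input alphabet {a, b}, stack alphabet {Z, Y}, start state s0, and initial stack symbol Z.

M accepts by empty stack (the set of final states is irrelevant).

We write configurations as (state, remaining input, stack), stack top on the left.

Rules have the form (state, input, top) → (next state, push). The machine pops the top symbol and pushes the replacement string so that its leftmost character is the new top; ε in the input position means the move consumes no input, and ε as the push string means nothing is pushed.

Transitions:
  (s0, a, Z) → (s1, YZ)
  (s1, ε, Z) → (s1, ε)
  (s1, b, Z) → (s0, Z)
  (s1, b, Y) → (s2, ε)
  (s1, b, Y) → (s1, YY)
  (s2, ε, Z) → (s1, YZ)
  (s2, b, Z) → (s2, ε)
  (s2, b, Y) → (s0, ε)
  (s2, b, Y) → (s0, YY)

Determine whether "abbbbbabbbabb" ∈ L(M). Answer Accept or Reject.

One accepting computation: (s0, abbbbbabbbabb, Z) ⊢ (s1, bbbbbabbbabb, YZ) ⊢ (s2, bbbbabbbabb, Z) ⊢ (s1, bbbbabbbabb, YZ) ⊢ (s2, bbbabbbabb, Z) ⊢ (s1, bbbabbbabb, YZ) ⊢ (s1, bbabbbabb, YYZ) ⊢ (s2, babbbabb, YZ) ⊢ (s0, abbbabb, Z) ⊢ (s1, bbbabb, YZ) ⊢ (s1, bbabb, YYZ) ⊢ (s2, babb, YZ) ⊢ (s0, abb, Z) ⊢ (s1, bb, YZ) ⊢ (s2, b, Z) ⊢ (s2, ε, ε)
All input consumed and the stack is empty.

Accept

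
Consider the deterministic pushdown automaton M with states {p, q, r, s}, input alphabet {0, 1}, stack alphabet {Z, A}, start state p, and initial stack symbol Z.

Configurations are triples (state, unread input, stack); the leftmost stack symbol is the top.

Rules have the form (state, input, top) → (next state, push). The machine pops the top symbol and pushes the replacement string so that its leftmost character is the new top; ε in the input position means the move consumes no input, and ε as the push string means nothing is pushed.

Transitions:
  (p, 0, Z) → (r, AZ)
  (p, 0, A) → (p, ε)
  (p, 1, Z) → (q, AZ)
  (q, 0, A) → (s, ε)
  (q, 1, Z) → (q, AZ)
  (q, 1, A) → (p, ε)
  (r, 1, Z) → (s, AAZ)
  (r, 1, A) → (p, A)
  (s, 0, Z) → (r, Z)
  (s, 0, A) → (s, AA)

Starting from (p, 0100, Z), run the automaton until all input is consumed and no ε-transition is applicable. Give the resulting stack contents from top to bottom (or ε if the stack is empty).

(p, 0100, Z)
  read 0, top Z: go to r, push AZ → (r, 100, AZ)
  read 1, top A: go to p, push A → (p, 00, AZ)
  read 0, top A: go to p, push ε → (p, 0, Z)
  read 0, top Z: go to r, push AZ → (r, ε, AZ)
All input consumed in state r with stack AZ.

AZ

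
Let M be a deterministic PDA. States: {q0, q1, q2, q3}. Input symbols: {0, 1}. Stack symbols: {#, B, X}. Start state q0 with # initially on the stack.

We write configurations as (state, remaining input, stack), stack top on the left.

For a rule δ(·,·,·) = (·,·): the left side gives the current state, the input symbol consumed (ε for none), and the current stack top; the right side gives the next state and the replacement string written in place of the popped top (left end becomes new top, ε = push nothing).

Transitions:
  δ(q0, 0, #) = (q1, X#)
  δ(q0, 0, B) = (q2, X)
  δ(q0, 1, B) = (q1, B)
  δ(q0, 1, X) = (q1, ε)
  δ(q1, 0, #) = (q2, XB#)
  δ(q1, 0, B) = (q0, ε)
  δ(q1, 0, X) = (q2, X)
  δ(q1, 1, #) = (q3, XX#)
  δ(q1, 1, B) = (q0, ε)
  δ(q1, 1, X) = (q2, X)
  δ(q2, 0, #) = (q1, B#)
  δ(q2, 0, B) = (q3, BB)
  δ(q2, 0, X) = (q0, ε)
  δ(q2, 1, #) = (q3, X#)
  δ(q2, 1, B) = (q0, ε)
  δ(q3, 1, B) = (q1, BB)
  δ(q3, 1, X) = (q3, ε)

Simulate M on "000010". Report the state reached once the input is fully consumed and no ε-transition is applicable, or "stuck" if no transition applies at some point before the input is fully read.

q0

(q0, 000010, #)
  read 0, top #: go to q1, push X# → (q1, 00010, X#)
  read 0, top X: go to q2, push X → (q2, 0010, X#)
  read 0, top X: go to q0, push ε → (q0, 010, #)
  read 0, top #: go to q1, push X# → (q1, 10, X#)
  read 1, top X: go to q2, push X → (q2, 0, X#)
  read 0, top X: go to q0, push ε → (q0, ε, #)
All input consumed; M is in state q0.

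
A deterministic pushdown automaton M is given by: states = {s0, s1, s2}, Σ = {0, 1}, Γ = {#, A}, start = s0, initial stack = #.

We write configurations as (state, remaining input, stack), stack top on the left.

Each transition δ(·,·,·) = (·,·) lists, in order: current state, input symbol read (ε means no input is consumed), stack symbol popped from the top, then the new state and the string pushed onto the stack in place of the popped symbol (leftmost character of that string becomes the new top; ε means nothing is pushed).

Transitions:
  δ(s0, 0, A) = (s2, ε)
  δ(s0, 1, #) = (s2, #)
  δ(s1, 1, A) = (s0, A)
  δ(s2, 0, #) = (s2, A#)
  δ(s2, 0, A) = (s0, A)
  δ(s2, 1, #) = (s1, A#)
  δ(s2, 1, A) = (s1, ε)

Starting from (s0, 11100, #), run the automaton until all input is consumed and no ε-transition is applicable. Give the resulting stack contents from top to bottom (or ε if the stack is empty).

A#

(s0, 11100, #)
  read 1, top #: go to s2, push # → (s2, 1100, #)
  read 1, top #: go to s1, push A# → (s1, 100, A#)
  read 1, top A: go to s0, push A → (s0, 00, A#)
  read 0, top A: go to s2, push ε → (s2, 0, #)
  read 0, top #: go to s2, push A# → (s2, ε, A#)
All input consumed in state s2 with stack A#.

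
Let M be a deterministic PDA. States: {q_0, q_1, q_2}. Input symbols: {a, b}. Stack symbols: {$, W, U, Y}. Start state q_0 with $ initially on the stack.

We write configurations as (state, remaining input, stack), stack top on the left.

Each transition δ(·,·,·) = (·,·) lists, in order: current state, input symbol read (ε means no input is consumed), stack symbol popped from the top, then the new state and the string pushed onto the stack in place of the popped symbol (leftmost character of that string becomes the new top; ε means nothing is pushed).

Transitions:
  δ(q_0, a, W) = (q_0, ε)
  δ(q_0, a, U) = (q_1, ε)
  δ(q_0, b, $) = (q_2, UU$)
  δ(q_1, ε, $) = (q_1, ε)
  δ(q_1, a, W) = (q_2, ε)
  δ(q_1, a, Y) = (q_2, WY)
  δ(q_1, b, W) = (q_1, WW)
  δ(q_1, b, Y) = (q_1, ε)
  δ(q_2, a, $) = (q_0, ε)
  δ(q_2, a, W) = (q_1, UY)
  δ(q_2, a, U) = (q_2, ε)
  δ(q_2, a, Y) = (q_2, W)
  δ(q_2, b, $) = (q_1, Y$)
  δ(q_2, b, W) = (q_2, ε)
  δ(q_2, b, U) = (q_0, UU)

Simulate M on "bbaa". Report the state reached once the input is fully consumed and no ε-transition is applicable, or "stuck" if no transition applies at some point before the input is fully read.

stuck

(q_0, bbaa, $)
  read b, top $: go to q_2, push UU$ → (q_2, baa, UU$)
  read b, top U: go to q_0, push UU → (q_0, aa, UUU$)
  read a, top U: go to q_1, push ε → (q_1, a, UU$)
No transition for (q_1, a, top U); M blocks with input a remaining.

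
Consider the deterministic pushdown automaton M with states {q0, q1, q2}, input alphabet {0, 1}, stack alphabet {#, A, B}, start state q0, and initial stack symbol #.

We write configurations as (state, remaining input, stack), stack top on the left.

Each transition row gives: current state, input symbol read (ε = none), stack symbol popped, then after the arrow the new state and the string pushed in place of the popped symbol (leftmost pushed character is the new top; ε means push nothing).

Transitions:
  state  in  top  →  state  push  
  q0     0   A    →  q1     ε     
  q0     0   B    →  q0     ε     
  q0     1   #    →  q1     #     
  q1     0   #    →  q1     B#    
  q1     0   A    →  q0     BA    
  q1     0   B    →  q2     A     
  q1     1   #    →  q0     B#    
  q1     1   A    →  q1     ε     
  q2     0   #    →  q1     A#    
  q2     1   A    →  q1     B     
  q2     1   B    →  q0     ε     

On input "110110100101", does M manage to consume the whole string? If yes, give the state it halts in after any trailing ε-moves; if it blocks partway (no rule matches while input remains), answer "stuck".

q1

(q0, 110110100101, #)
  read 1, top #: go to q1, push # → (q1, 10110100101, #)
  read 1, top #: go to q0, push B# → (q0, 0110100101, B#)
  read 0, top B: go to q0, push ε → (q0, 110100101, #)
  read 1, top #: go to q1, push # → (q1, 10100101, #)
  read 1, top #: go to q0, push B# → (q0, 0100101, B#)
  read 0, top B: go to q0, push ε → (q0, 100101, #)
  read 1, top #: go to q1, push # → (q1, 00101, #)
  read 0, top #: go to q1, push B# → (q1, 0101, B#)
  read 0, top B: go to q2, push A → (q2, 101, A#)
  read 1, top A: go to q1, push B → (q1, 01, B#)
  read 0, top B: go to q2, push A → (q2, 1, A#)
  read 1, top A: go to q1, push B → (q1, ε, B#)
All input consumed; M is in state q1.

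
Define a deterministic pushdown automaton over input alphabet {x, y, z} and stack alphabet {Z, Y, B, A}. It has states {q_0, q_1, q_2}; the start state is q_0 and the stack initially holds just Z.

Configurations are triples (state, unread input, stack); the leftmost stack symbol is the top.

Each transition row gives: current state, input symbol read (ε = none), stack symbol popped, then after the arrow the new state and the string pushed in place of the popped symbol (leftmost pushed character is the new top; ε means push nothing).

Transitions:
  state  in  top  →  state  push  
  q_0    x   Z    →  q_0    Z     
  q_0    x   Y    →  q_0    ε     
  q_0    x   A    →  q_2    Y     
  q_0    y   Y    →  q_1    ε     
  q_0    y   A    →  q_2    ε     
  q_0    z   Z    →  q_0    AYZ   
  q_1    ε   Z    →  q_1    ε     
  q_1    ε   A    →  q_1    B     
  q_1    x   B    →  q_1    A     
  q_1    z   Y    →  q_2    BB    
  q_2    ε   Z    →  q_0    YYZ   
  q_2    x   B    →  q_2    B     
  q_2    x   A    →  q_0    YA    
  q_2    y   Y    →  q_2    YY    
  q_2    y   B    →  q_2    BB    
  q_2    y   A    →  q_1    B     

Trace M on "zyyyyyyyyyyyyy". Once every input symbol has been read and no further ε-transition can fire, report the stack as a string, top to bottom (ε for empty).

YYYYYYYYYYYYYZ

(q_0, zyyyyyyyyyyyyy, Z)
  read z, top Z: go to q_0, push AYZ → (q_0, yyyyyyyyyyyyy, AYZ)
  read y, top A: go to q_2, push ε → (q_2, yyyyyyyyyyyy, YZ)
  read y, top Y: go to q_2, push YY → (q_2, yyyyyyyyyyy, YYZ)
  read y, top Y: go to q_2, push YY → (q_2, yyyyyyyyyy, YYYZ)
  read y, top Y: go to q_2, push YY → (q_2, yyyyyyyyy, YYYYZ)
  read y, top Y: go to q_2, push YY → (q_2, yyyyyyyy, YYYYYZ)
  read y, top Y: go to q_2, push YY → (q_2, yyyyyyy, YYYYYYZ)
  read y, top Y: go to q_2, push YY → (q_2, yyyyyy, YYYYYYYZ)
  read y, top Y: go to q_2, push YY → (q_2, yyyyy, YYYYYYYYZ)
  read y, top Y: go to q_2, push YY → (q_2, yyyy, YYYYYYYYYZ)
  read y, top Y: go to q_2, push YY → (q_2, yyy, YYYYYYYYYYZ)
  read y, top Y: go to q_2, push YY → (q_2, yy, YYYYYYYYYYYZ)
  read y, top Y: go to q_2, push YY → (q_2, y, YYYYYYYYYYYYZ)
  read y, top Y: go to q_2, push YY → (q_2, ε, YYYYYYYYYYYYYZ)
All input consumed in state q_2 with stack YYYYYYYYYYYYYZ.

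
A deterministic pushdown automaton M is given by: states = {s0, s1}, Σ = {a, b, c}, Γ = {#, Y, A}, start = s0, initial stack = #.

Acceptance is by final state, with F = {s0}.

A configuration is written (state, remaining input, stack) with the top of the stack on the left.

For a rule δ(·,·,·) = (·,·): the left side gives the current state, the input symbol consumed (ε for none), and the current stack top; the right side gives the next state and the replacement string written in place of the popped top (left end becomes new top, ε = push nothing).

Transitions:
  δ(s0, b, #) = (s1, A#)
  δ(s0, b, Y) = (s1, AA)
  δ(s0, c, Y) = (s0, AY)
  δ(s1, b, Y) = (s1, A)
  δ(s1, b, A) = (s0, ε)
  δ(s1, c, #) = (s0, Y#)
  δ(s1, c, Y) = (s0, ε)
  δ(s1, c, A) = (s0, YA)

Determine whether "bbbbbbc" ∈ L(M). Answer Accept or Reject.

(s0, bbbbbbc, #)
  read b, top #: go to s1, push A# → (s1, bbbbbc, A#)
  read b, top A: go to s0, push ε → (s0, bbbbc, #)
  read b, top #: go to s1, push A# → (s1, bbbc, A#)
  read b, top A: go to s0, push ε → (s0, bbc, #)
  read b, top #: go to s1, push A# → (s1, bc, A#)
  read b, top A: go to s0, push ε → (s0, c, #)
No transition applies at (s0, c, #); input not fully consumed.

Reject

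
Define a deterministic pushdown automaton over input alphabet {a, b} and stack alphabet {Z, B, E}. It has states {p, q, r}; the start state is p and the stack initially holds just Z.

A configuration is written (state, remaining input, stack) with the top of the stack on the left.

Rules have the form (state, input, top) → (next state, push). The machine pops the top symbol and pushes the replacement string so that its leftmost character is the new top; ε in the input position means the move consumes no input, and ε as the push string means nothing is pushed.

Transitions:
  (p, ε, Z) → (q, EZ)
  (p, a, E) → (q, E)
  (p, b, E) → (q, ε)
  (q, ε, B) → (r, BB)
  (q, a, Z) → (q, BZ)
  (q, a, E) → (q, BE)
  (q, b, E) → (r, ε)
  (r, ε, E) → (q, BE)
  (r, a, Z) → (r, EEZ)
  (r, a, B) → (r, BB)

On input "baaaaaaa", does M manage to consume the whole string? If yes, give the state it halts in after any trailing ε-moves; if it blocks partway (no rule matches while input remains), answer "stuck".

r

(p, baaaaaaa, Z)
  ε-move, top Z: go to q, push EZ → (q, baaaaaaa, EZ)
  read b, top E: go to r, push ε → (r, aaaaaaa, Z)
  read a, top Z: go to r, push EEZ → (r, aaaaaa, EEZ)
  ε-move, top E: go to q, push BE → (q, aaaaaa, BEEZ)
  ε-move, top B: go to r, push BB → (r, aaaaaa, BBEEZ)
  read a, top B: go to r, push BB → (r, aaaaa, BBBEEZ)
  read a, top B: go to r, push BB → (r, aaaa, BBBBEEZ)
  read a, top B: go to r, push BB → (r, aaa, BBBBBEEZ)
  read a, top B: go to r, push BB → (r, aa, BBBBBBEEZ)
  read a, top B: go to r, push BB → (r, a, BBBBBBBEEZ)
  read a, top B: go to r, push BB → (r, ε, BBBBBBBBEEZ)
All input consumed; M is in state r.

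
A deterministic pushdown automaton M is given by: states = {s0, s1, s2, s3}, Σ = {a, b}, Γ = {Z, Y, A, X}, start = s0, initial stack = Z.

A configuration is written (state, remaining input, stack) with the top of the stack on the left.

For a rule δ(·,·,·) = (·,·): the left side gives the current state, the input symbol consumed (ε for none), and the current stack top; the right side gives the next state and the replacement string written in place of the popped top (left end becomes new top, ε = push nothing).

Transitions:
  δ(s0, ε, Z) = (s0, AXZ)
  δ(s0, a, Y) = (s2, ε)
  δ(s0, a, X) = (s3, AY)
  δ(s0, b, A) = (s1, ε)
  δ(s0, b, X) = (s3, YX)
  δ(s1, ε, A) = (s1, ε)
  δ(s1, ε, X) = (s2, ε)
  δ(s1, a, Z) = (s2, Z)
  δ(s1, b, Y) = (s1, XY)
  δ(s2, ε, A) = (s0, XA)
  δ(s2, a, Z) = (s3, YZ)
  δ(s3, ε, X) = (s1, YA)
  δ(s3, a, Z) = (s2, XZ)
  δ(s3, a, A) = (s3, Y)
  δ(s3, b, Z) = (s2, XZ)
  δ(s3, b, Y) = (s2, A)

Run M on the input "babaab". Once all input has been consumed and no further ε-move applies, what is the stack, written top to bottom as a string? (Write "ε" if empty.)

XAYAZ

(s0, babaab, Z) ⊢ (s0, babaab, AXZ) ⊢ (s1, abaab, XZ) ⊢ (s2, abaab, Z) ⊢ (s3, baab, YZ) ⊢ (s2, aab, AZ) ⊢ (s0, aab, XAZ) ⊢ (s3, ab, AYAZ) ⊢ (s3, b, YYAZ) ⊢ (s2, ε, AYAZ) ⊢ (s0, ε, XAYAZ)
All input consumed in state s0 with stack XAYAZ.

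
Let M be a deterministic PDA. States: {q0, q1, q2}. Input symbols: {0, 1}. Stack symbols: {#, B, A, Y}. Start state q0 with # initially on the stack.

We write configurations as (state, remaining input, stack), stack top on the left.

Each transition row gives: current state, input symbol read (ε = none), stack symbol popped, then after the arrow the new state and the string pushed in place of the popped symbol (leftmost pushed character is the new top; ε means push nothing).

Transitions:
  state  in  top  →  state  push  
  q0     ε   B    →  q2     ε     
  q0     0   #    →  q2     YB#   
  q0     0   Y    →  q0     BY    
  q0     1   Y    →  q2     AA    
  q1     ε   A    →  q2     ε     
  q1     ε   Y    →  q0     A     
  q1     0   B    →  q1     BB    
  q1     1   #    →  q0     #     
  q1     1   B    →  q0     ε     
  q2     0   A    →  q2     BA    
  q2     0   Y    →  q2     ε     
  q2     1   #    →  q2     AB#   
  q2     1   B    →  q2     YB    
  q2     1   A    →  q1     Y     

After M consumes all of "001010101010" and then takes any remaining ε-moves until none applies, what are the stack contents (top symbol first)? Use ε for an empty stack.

(q0, 001010101010, #) ⊢ (q2, 01010101010, YB#) ⊢ (q2, 1010101010, B#) ⊢ (q2, 010101010, YB#) ⊢ (q2, 10101010, B#) ⊢ (q2, 0101010, YB#) ⊢ (q2, 101010, B#) ⊢ (q2, 01010, YB#) ⊢ (q2, 1010, B#) ⊢ (q2, 010, YB#) ⊢ (q2, 10, B#) ⊢ (q2, 0, YB#) ⊢ (q2, ε, B#)
All input consumed in state q2 with stack B#.

B#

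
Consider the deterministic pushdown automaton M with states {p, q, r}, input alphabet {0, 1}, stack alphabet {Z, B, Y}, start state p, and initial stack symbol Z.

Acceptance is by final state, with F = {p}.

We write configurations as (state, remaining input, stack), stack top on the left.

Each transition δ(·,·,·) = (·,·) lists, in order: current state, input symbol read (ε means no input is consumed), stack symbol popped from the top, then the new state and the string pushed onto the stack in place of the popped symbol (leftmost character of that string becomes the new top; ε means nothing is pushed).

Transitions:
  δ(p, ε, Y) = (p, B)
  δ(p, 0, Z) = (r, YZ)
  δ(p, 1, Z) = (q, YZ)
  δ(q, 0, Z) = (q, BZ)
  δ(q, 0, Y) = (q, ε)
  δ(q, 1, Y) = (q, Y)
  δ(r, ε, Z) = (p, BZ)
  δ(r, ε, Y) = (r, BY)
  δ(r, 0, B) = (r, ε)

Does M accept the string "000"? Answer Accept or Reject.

(p, 000, Z) ⊢ (r, 00, YZ) ⊢ (r, 00, BYZ) ⊢ (r, 0, YZ) ⊢ (r, 0, BYZ) ⊢ (r, ε, YZ) ⊢ (r, ε, BYZ)
All input consumed; state r ∉ F and no further ε-move applies.

Reject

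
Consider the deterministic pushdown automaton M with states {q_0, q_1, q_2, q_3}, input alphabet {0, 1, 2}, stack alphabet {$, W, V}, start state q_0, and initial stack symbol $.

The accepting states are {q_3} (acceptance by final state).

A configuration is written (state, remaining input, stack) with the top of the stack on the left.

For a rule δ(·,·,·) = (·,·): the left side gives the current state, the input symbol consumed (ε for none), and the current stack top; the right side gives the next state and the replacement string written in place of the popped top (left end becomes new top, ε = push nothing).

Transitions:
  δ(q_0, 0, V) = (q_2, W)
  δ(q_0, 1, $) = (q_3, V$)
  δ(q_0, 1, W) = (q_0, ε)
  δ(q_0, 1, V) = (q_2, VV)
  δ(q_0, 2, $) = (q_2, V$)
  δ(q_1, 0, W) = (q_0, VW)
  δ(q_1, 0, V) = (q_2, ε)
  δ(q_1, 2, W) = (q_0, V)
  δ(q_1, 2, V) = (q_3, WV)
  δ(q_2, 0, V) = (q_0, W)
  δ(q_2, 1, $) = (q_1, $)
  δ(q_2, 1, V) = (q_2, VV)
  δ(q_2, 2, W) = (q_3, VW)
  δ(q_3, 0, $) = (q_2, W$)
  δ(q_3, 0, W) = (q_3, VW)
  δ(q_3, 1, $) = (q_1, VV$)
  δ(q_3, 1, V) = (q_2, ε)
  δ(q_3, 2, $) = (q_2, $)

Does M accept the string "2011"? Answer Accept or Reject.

(q_0, 2011, $)
  read 2, top $: go to q_2, push V$ → (q_2, 011, V$)
  read 0, top V: go to q_0, push W → (q_0, 11, W$)
  read 1, top W: go to q_0, push ε → (q_0, 1, $)
  read 1, top $: go to q_3, push V$ → (q_3, ε, V$)
All input consumed; state q_3 ∈ F.

Accept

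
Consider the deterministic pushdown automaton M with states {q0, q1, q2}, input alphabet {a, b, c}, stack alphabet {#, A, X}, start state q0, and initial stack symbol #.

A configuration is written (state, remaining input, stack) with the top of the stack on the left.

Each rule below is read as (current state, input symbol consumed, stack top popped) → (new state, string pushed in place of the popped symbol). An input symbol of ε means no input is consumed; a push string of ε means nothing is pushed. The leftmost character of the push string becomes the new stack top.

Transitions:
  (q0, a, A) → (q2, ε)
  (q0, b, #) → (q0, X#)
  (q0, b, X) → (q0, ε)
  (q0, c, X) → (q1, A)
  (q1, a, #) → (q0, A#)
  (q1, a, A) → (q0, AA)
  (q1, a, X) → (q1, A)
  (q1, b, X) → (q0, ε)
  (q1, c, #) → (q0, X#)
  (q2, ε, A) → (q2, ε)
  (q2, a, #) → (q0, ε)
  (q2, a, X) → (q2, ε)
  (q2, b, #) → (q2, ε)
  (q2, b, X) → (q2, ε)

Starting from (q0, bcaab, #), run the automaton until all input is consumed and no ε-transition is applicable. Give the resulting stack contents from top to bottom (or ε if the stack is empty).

ε

(q0, bcaab, #)
  read b, top #: go to q0, push X# → (q0, caab, X#)
  read c, top X: go to q1, push A → (q1, aab, A#)
  read a, top A: go to q0, push AA → (q0, ab, AA#)
  read a, top A: go to q2, push ε → (q2, b, A#)
  ε-move, top A: go to q2, push ε → (q2, b, #)
  read b, top #: go to q2, push ε → (q2, ε, ε)
All input consumed in state q2 with stack ε.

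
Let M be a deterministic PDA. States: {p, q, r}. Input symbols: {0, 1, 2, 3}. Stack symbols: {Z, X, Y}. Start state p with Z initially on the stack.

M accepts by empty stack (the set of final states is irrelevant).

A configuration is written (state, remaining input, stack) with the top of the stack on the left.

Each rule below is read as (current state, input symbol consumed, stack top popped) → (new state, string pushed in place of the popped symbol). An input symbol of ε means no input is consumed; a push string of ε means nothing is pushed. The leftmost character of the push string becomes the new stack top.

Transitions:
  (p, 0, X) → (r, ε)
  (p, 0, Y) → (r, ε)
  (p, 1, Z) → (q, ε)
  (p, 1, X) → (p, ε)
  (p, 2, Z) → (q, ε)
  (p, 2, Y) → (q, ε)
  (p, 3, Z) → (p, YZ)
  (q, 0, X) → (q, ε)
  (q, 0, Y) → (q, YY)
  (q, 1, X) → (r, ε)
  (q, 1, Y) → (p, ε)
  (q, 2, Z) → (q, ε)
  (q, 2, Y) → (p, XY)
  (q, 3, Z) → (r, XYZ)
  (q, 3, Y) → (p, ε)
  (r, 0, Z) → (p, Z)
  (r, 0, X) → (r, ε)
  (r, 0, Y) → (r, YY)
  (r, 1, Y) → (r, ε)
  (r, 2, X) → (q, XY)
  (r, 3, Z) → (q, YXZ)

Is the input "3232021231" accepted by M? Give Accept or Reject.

(p, 3232021231, Z)
  read 3, top Z: go to p, push YZ → (p, 232021231, YZ)
  read 2, top Y: go to q, push ε → (q, 32021231, Z)
  read 3, top Z: go to r, push XYZ → (r, 2021231, XYZ)
  read 2, top X: go to q, push XY → (q, 021231, XYYZ)
  read 0, top X: go to q, push ε → (q, 21231, YYZ)
  read 2, top Y: go to p, push XY → (p, 1231, XYYZ)
  read 1, top X: go to p, push ε → (p, 231, YYZ)
  read 2, top Y: go to q, push ε → (q, 31, YZ)
  read 3, top Y: go to p, push ε → (p, 1, Z)
  read 1, top Z: go to q, push ε → (q, ε, ε)
All input consumed and the stack is empty.

Accept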